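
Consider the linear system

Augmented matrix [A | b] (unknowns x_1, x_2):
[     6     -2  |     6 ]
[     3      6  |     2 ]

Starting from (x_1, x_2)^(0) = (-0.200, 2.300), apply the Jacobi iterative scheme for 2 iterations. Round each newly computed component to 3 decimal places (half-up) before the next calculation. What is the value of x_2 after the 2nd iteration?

Iteration 1:
  x_1 = (6 - (-2)·2.300) / (6) = 1.767
  x_2 = (2 - (3)·-0.200) / (6) = 0.433
Iteration 2:
  x_1 = (6 - (-2)·0.433) / (6) = 1.144
  x_2 = (2 - (3)·1.767) / (6) = -0.550

-0.550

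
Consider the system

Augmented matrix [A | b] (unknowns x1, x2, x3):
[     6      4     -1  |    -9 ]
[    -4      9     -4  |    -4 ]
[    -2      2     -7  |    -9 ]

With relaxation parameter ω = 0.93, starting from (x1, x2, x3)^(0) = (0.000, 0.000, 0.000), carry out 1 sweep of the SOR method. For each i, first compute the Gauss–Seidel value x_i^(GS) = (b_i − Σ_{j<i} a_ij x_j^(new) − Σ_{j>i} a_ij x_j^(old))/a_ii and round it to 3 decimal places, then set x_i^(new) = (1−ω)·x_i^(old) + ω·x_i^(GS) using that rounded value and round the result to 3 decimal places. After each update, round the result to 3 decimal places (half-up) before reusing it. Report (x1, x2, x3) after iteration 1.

Iteration 1:
  x1: GS value = (-9 - (4)·0.000 - (-1)·0.000) / (6) = -1.500;  x1 ← (1−ω)·0.000 + ω·-1.500 = -1.395
  x2: GS value = (-4 - (-4)·-1.395 - (-4)·0.000) / (9) = -1.064;  x2 ← (1−ω)·0.000 + ω·-1.064 = -0.990
  x3: GS value = (-9 - (-2)·-1.395 - (2)·-0.990) / (-7) = 1.401;  x3 ← (1−ω)·0.000 + ω·1.401 = 1.303

(-1.395, -0.990, 1.303)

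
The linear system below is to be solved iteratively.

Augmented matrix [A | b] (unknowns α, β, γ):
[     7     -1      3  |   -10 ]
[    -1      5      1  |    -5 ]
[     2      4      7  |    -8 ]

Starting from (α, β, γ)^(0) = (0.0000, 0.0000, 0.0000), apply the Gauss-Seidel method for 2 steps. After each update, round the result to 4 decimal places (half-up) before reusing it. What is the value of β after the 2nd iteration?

-1.3224

Iteration 1:
  α = (-10 - (-1)·0.0000 - (3)·0.0000) / (7) = -1.4286
  β = (-5 - (-1)·-1.4286 - (1)·0.0000) / (5) = -1.2857
  γ = (-8 - (2)·-1.4286 - (4)·-1.2857) / (7) = 0.0000
Iteration 2:
  α = (-10 - (-1)·-1.2857 - (3)·0.0000) / (7) = -1.6122
  β = (-5 - (-1)·-1.6122 - (1)·0.0000) / (5) = -1.3224
  γ = (-8 - (2)·-1.6122 - (4)·-1.3224) / (7) = 0.0734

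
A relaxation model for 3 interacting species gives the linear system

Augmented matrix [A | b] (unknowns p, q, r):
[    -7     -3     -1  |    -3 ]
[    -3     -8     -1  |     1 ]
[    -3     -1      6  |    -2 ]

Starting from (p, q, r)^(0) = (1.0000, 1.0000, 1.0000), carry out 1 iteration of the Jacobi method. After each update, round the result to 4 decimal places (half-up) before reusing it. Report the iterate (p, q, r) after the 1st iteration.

(-0.1429, -0.6250, 0.3333)

Iteration 1:
  p = (-3 - (-3)·1.0000 - (-1)·1.0000) / (-7) = -0.1429
  q = (1 - (-3)·1.0000 - (-1)·1.0000) / (-8) = -0.6250
  r = (-2 - (-3)·1.0000 - (-1)·1.0000) / (6) = 0.3333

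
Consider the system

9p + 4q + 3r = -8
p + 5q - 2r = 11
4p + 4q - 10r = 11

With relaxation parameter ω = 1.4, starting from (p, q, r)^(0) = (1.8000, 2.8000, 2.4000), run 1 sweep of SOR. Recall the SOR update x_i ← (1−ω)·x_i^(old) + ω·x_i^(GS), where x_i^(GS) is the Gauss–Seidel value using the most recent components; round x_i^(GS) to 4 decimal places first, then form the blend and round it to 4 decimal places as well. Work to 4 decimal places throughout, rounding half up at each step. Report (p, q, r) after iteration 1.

(-4.8266, 4.6554, -2.5959)

Iteration 1:
  p: GS value = (-8 - (4)·2.8000 - (3)·2.4000) / (9) = -2.9333;  p ← (1−ω)·1.8000 + ω·-2.9333 = -4.8266
  q: GS value = (11 - (1)·-4.8266 - (-2)·2.4000) / (5) = 4.1253;  q ← (1−ω)·2.8000 + ω·4.1253 = 4.6554
  r: GS value = (11 - (4)·-4.8266 - (4)·4.6554) / (-10) = -1.1685;  r ← (1−ω)·2.4000 + ω·-1.1685 = -2.5959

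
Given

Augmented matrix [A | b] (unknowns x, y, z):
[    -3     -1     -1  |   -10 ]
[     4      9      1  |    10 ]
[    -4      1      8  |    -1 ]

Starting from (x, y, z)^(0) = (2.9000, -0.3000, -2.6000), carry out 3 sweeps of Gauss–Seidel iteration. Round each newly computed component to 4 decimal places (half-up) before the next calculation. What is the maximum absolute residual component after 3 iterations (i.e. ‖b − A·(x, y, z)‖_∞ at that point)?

0.1046

Iteration 1:
  x = (-10 - (-1)·-0.3000 - (-1)·-2.6000) / (-3) = 4.3000
  y = (10 - (4)·4.3000 - (1)·-2.6000) / (9) = -0.5111
  z = (-1 - (-4)·4.3000 - (1)·-0.5111) / (8) = 2.0889
Iteration 2:
  x = (-10 - (-1)·-0.5111 - (-1)·2.0889) / (-3) = 2.8074
  y = (10 - (4)·2.8074 - (1)·2.0889) / (9) = -0.3687
  z = (-1 - (-4)·2.8074 - (1)·-0.3687) / (8) = 1.3248
Iteration 3:
  x = (-10 - (-1)·-0.3687 - (-1)·1.3248) / (-3) = 3.0146
  y = (10 - (4)·3.0146 - (1)·1.3248) / (9) = -0.3759
  z = (-1 - (-4)·3.0146 - (1)·-0.3759) / (8) = 1.4293
Residual b − A·x = (0.0972, -0.1046, -0.0001); ∞-norm = 0.1046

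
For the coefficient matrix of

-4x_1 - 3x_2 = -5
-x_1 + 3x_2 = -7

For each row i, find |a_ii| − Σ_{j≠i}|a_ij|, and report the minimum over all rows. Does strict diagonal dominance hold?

1

row 1: |-4| − (3) = 1
row 2: |3| − (1) = 2
minimum over rows = 1 → strictly diagonally dominant (convergence guaranteed)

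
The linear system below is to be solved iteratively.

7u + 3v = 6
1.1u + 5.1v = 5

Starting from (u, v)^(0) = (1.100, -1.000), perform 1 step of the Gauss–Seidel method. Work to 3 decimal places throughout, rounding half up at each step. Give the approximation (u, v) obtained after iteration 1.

(1.286, 0.703)

Iteration 1:
  u = (6 - (3)·-1.000) / (7) = 1.286
  v = (5 - (1.1)·1.286) / (5.1) = 0.703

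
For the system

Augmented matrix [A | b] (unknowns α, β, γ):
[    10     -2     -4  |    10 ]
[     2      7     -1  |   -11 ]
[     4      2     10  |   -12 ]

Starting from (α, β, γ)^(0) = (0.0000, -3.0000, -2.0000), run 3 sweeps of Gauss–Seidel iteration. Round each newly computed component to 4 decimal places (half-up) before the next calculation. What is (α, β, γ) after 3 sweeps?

(0.2467, -1.7840, -0.9419)

Iteration 1:
  α = (10 - (-2)·-3.0000 - (-4)·-2.0000) / (10) = -0.4000
  β = (-11 - (2)·-0.4000 - (-1)·-2.0000) / (7) = -1.7429
  γ = (-12 - (4)·-0.4000 - (2)·-1.7429) / (10) = -0.6914
Iteration 2:
  α = (10 - (-2)·-1.7429 - (-4)·-0.6914) / (10) = 0.3749
  β = (-11 - (2)·0.3749 - (-1)·-0.6914) / (7) = -1.7773
  γ = (-12 - (4)·0.3749 - (2)·-1.7773) / (10) = -0.9945
Iteration 3:
  α = (10 - (-2)·-1.7773 - (-4)·-0.9945) / (10) = 0.2467
  β = (-11 - (2)·0.2467 - (-1)·-0.9945) / (7) = -1.7840
  γ = (-12 - (4)·0.2467 - (2)·-1.7840) / (10) = -0.9419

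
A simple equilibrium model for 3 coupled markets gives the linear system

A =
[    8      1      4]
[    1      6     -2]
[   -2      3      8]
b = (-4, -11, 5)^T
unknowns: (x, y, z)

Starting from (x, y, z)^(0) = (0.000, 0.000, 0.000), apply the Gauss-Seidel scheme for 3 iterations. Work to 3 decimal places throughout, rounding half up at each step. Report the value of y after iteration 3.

-1.402

Iteration 1:
  x = (-4 - (1)·0.000 - (4)·0.000) / (8) = -0.500
  y = (-11 - (1)·-0.500 - (-2)·0.000) / (6) = -1.750
  z = (5 - (-2)·-0.500 - (3)·-1.750) / (8) = 1.156
Iteration 2:
  x = (-4 - (1)·-1.750 - (4)·1.156) / (8) = -0.859
  y = (-11 - (1)·-0.859 - (-2)·1.156) / (6) = -1.305
  z = (5 - (-2)·-0.859 - (3)·-1.305) / (8) = 0.900
Iteration 3:
  x = (-4 - (1)·-1.305 - (4)·0.900) / (8) = -0.787
  y = (-11 - (1)·-0.787 - (-2)·0.900) / (6) = -1.402
  z = (5 - (-2)·-0.787 - (3)·-1.402) / (8) = 0.954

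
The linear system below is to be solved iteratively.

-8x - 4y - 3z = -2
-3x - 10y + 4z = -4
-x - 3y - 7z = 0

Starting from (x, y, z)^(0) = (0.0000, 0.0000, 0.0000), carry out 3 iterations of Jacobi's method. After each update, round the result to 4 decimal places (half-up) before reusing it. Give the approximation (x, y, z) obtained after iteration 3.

(0.1652, 0.3022, -0.1464)

Iteration 1:
  x = (-2 - (-4)·0.0000 - (-3)·0.0000) / (-8) = 0.2500
  y = (-4 - (-3)·0.0000 - (4)·0.0000) / (-10) = 0.4000
  z = (0 - (-1)·0.0000 - (-3)·0.0000) / (-7) = 0.0000
Iteration 2:
  x = (-2 - (-4)·0.4000 - (-3)·0.0000) / (-8) = 0.0500
  y = (-4 - (-3)·0.2500 - (4)·0.0000) / (-10) = 0.3250
  z = (0 - (-1)·0.2500 - (-3)·0.4000) / (-7) = -0.2071
Iteration 3:
  x = (-2 - (-4)·0.3250 - (-3)·-0.2071) / (-8) = 0.1652
  y = (-4 - (-3)·0.0500 - (4)·-0.2071) / (-10) = 0.3022
  z = (0 - (-1)·0.0500 - (-3)·0.3250) / (-7) = -0.1464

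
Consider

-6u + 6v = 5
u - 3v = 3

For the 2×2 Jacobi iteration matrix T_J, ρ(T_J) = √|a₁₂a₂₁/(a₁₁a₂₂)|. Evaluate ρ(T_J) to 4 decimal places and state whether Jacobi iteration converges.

0.5774

a₁₂a₂₁/(a₁₁a₂₂) = (6)·(1) / ((-6)·(-3)) = 0.333333
ρ = √|0.333333| = √0.333333 = 0.5774
ρ < 1, so Jacobi converges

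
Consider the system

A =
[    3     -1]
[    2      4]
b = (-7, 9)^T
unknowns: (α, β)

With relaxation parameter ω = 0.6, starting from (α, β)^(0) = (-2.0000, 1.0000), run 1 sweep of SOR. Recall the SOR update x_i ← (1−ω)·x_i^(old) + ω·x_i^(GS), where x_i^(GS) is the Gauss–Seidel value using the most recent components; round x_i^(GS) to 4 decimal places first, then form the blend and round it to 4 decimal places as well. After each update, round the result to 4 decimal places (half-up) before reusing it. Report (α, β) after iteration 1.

Iteration 1:
  α: GS value = (-7 - (-1)·1.0000) / (3) = -2.0000;  α ← (1−ω)·-2.0000 + ω·-2.0000 = -2.0000
  β: GS value = (9 - (2)·-2.0000) / (4) = 3.2500;  β ← (1−ω)·1.0000 + ω·3.2500 = 2.3500

(-2.0000, 2.3500)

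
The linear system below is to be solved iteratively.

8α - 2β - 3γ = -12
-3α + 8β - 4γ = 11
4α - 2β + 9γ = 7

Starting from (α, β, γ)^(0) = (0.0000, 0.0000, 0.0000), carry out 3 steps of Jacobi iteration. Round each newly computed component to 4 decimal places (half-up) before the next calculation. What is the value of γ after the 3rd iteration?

Iteration 1:
  α = (-12 - (-2)·0.0000 - (-3)·0.0000) / (8) = -1.5000
  β = (11 - (-3)·0.0000 - (-4)·0.0000) / (8) = 1.3750
  γ = (7 - (4)·0.0000 - (-2)·0.0000) / (9) = 0.7778
Iteration 2:
  α = (-12 - (-2)·1.3750 - (-3)·0.7778) / (8) = -0.8646
  β = (11 - (-3)·-1.5000 - (-4)·0.7778) / (8) = 1.2014
  γ = (7 - (4)·-1.5000 - (-2)·1.3750) / (9) = 1.7500
Iteration 3:
  α = (-12 - (-2)·1.2014 - (-3)·1.7500) / (8) = -0.5434
  β = (11 - (-3)·-0.8646 - (-4)·1.7500) / (8) = 1.9258
  γ = (7 - (4)·-0.8646 - (-2)·1.2014) / (9) = 1.4290

1.4290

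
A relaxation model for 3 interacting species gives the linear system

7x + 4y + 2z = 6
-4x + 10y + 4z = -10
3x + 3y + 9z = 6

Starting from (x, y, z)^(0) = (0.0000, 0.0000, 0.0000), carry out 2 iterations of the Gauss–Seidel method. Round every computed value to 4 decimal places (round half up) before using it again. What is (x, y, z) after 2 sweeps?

Iteration 1:
  x = (6 - (4)·0.0000 - (2)·0.0000) / (7) = 0.8571
  y = (-10 - (-4)·0.8571 - (4)·0.0000) / (10) = -0.6572
  z = (6 - (3)·0.8571 - (3)·-0.6572) / (9) = 0.6000
Iteration 2:
  x = (6 - (4)·-0.6572 - (2)·0.6000) / (7) = 1.0613
  y = (-10 - (-4)·1.0613 - (4)·0.6000) / (10) = -0.8155
  z = (6 - (3)·1.0613 - (3)·-0.8155) / (9) = 0.5847

(1.0613, -0.8155, 0.5847)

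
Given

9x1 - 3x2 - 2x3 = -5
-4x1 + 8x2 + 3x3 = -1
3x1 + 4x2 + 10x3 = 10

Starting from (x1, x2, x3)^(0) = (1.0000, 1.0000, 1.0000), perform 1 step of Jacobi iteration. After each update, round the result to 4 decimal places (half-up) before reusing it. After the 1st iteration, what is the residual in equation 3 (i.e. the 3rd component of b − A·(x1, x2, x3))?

Iteration 1:
  x1 = (-5 - (-3)·1.0000 - (-2)·1.0000) / (9) = 0.0000
  x2 = (-1 - (-4)·1.0000 - (3)·1.0000) / (8) = 0.0000
  x3 = (10 - (3)·1.0000 - (4)·1.0000) / (10) = 0.3000
Residual b − A·x = (-4.4000, -1.9000, 7.0000)

7.0000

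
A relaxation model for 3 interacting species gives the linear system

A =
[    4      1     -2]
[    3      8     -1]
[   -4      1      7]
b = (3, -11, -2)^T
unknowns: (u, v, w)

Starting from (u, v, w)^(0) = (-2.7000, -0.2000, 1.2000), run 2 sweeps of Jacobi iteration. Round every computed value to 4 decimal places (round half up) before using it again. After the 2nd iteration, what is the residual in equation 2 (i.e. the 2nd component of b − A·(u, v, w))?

6.8353

Iteration 1:
  u = (3 - (1)·-0.2000 - (-2)·1.2000) / (4) = 1.4000
  v = (-11 - (3)·-2.7000 - (-1)·1.2000) / (8) = -0.2125
  w = (-2 - (-4)·-2.7000 - (1)·-0.2000) / (7) = -1.8000
Iteration 2:
  u = (3 - (1)·-0.2125 - (-2)·-1.8000) / (4) = -0.0969
  v = (-11 - (3)·1.4000 - (-1)·-1.8000) / (8) = -2.1250
  w = (-2 - (-4)·1.4000 - (1)·-0.2125) / (7) = 0.5446
Residual b − A·x = (6.6018, 6.8353, -4.0748)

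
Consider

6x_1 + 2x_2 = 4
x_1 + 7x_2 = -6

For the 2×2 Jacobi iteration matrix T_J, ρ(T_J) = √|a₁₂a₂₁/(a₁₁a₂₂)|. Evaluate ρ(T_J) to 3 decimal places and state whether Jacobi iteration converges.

0.218

a₁₂a₂₁/(a₁₁a₂₂) = (2)·(1) / ((6)·(7)) = 0.047619
ρ = √|0.047619| = √0.047619 = 0.218
ρ < 1, so Jacobi converges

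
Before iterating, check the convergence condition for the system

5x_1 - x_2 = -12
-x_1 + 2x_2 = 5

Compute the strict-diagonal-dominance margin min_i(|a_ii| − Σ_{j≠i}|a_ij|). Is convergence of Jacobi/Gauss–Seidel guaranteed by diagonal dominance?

1

row 1: |5| − (1) = 4
row 2: |2| − (1) = 1
minimum over rows = 1 → strictly diagonally dominant (convergence guaranteed)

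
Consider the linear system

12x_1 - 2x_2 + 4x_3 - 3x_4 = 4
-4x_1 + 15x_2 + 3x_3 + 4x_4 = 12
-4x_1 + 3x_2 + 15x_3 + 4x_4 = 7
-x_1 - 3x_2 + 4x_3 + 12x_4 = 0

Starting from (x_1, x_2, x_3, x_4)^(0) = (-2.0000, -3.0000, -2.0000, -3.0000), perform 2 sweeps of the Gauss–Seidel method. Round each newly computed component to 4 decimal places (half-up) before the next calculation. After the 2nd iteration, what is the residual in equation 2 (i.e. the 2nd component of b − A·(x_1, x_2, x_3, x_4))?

Iteration 1:
  x_1 = (4 - (-2)·-3.0000 - (4)·-2.0000 - (-3)·-3.0000) / (12) = -0.2500
  x_2 = (12 - (-4)·-0.2500 - (3)·-2.0000 - (4)·-3.0000) / (15) = 1.9333
  x_3 = (7 - (-4)·-0.2500 - (3)·1.9333 - (4)·-3.0000) / (15) = 0.8133
  x_4 = (0 - (-1)·-0.2500 - (-3)·1.9333 - (4)·0.8133) / (12) = 0.1914
Iteration 2:
  x_1 = (4 - (-2)·1.9333 - (4)·0.8133 - (-3)·0.1914) / (12) = 0.4323
  x_2 = (12 - (-4)·0.4323 - (3)·0.8133 - (4)·0.1914) / (15) = 0.7016
  x_3 = (7 - (-4)·0.4323 - (3)·0.7016 - (4)·0.1914) / (15) = 0.3906
  x_4 = (0 - (-1)·0.4323 - (-3)·0.7016 - (4)·0.3906) / (12) = 0.0812
Residual b − A·x = (-1.1032, 1.7086, 0.4406, 0.0003)

1.7086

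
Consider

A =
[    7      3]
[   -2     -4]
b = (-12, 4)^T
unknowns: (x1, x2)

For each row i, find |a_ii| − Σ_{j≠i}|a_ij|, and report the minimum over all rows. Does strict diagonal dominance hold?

2

row 1: |7| − (3) = 4
row 2: |-4| − (2) = 2
minimum over rows = 2 → strictly diagonally dominant (convergence guaranteed)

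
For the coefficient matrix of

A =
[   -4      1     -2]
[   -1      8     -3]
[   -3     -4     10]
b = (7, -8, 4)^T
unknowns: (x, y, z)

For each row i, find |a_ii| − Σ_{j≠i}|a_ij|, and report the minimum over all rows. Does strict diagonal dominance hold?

1

row 1: |-4| − (1+2) = 1
row 2: |8| − (1+3) = 4
row 3: |10| − (3+4) = 3
minimum over rows = 1 → strictly diagonally dominant (convergence guaranteed)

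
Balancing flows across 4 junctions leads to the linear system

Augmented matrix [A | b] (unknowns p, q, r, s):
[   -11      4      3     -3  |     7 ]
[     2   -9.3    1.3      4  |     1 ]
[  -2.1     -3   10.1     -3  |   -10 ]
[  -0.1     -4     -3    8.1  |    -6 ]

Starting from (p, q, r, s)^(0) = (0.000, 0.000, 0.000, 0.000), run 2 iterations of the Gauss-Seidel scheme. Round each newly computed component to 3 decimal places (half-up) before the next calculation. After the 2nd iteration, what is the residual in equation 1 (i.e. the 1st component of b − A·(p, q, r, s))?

Iteration 1:
  p = (7 - (4)·0.000 - (3)·0.000 - (-3)·0.000) / (-11) = -0.636
  q = (1 - (2)·-0.636 - (1.3)·0.000 - (4)·0.000) / (-9.3) = -0.244
  r = (-10 - (-2.1)·-0.636 - (-3)·-0.244 - (-3)·0.000) / (10.1) = -1.195
  s = (-6 - (-0.1)·-0.636 - (-4)·-0.244 - (-3)·-1.195) / (8.1) = -1.312
Iteration 2:
  p = (7 - (4)·-0.244 - (3)·-1.195 - (-3)·-1.312) / (-11) = -0.693
  q = (1 - (2)·-0.693 - (1.3)·-1.195 - (4)·-1.312) / (-9.3) = -0.988
  r = (-10 - (-2.1)·-0.693 - (-3)·-0.988 - (-3)·-1.312) / (10.1) = -1.817
  s = (-6 - (-0.1)·-0.693 - (-4)·-0.988 - (-3)·-1.817) / (8.1) = -1.910
Residual b − A·x = (3.050, 3.200, -1.798, -0.001)

3.050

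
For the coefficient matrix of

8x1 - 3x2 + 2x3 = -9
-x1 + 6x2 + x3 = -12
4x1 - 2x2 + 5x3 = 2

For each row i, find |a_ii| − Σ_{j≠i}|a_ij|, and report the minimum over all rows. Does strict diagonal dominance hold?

-1

row 1: |8| − (3+2) = 3
row 2: |6| − (1+1) = 4
row 3: |5| − (4+2) = -1
minimum over rows = -1 → not strictly diagonally dominant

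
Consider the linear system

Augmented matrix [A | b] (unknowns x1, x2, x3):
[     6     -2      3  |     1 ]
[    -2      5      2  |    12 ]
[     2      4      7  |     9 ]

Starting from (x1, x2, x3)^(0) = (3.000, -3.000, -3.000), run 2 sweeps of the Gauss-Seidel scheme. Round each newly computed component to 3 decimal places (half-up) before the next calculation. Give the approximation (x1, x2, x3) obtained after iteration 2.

Iteration 1:
  x1 = (1 - (-2)·-3.000 - (3)·-3.000) / (6) = 0.667
  x2 = (12 - (-2)·0.667 - (2)·-3.000) / (5) = 3.867
  x3 = (9 - (2)·0.667 - (4)·3.867) / (7) = -1.115
Iteration 2:
  x1 = (1 - (-2)·3.867 - (3)·-1.115) / (6) = 2.013
  x2 = (12 - (-2)·2.013 - (2)·-1.115) / (5) = 3.651
  x3 = (9 - (2)·2.013 - (4)·3.651) / (7) = -1.376

(2.013, 3.651, -1.376)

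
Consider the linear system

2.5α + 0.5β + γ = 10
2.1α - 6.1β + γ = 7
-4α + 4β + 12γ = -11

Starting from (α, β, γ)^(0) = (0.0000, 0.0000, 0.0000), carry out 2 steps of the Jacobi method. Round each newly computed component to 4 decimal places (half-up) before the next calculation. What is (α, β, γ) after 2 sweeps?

(4.5962, 0.0792, 0.7992)

Iteration 1:
  α = (10 - (0.5)·0.0000 - (1)·0.0000) / (2.5) = 4.0000
  β = (7 - (2.1)·0.0000 - (1)·0.0000) / (-6.1) = -1.1475
  γ = (-11 - (-4)·0.0000 - (4)·0.0000) / (12) = -0.9167
Iteration 2:
  α = (10 - (0.5)·-1.1475 - (1)·-0.9167) / (2.5) = 4.5962
  β = (7 - (2.1)·4.0000 - (1)·-0.9167) / (-6.1) = 0.0792
  γ = (-11 - (-4)·4.0000 - (4)·-1.1475) / (12) = 0.7992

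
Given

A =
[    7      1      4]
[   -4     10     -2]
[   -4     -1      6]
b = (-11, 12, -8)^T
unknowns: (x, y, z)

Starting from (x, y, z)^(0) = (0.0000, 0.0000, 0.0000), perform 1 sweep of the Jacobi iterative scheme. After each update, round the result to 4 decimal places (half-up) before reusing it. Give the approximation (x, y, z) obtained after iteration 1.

Iteration 1:
  x = (-11 - (1)·0.0000 - (4)·0.0000) / (7) = -1.5714
  y = (12 - (-4)·0.0000 - (-2)·0.0000) / (10) = 1.2000
  z = (-8 - (-4)·0.0000 - (-1)·0.0000) / (6) = -1.3333

(-1.5714, 1.2000, -1.3333)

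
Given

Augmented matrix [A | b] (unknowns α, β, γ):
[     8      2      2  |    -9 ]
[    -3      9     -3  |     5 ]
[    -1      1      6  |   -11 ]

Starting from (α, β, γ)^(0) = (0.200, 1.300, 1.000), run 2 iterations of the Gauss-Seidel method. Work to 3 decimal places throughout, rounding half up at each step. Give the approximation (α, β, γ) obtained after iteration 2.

(-0.663, -0.389, -1.879)

Iteration 1:
  α = (-9 - (2)·1.300 - (2)·1.000) / (8) = -1.700
  β = (5 - (-3)·-1.700 - (-3)·1.000) / (9) = 0.322
  γ = (-11 - (-1)·-1.700 - (1)·0.322) / (6) = -2.170
Iteration 2:
  α = (-9 - (2)·0.322 - (2)·-2.170) / (8) = -0.663
  β = (5 - (-3)·-0.663 - (-3)·-2.170) / (9) = -0.389
  γ = (-11 - (-1)·-0.663 - (1)·-0.389) / (6) = -1.879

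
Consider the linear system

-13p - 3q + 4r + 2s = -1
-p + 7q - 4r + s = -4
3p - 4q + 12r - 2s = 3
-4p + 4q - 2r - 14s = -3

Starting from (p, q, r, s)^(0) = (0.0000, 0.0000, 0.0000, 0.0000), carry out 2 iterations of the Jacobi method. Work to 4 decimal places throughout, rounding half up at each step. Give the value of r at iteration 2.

0.0760

Iteration 1:
  p = (-1 - (-3)·0.0000 - (4)·0.0000 - (2)·0.0000) / (-13) = 0.0769
  q = (-4 - (-1)·0.0000 - (-4)·0.0000 - (1)·0.0000) / (7) = -0.5714
  r = (3 - (3)·0.0000 - (-4)·0.0000 - (-2)·0.0000) / (12) = 0.2500
  s = (-3 - (-4)·0.0000 - (4)·0.0000 - (-2)·0.0000) / (-14) = 0.2143
Iteration 2:
  p = (-1 - (-3)·-0.5714 - (4)·0.2500 - (2)·0.2143) / (-13) = 0.3187
  q = (-4 - (-1)·0.0769 - (-4)·0.2500 - (1)·0.2143) / (7) = -0.4482
  r = (3 - (3)·0.0769 - (-4)·-0.5714 - (-2)·0.2143) / (12) = 0.0760
  s = (-3 - (-4)·0.0769 - (4)·-0.5714 - (-2)·0.2500) / (-14) = -0.0067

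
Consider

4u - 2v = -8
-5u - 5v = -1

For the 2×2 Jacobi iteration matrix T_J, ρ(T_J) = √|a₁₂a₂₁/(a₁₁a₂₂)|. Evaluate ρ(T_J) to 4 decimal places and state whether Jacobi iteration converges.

0.7071

a₁₂a₂₁/(a₁₁a₂₂) = (-2)·(-5) / ((4)·(-5)) = -0.500000
ρ = √|-0.500000| = √0.500000 = 0.7071
ρ < 1, so Jacobi converges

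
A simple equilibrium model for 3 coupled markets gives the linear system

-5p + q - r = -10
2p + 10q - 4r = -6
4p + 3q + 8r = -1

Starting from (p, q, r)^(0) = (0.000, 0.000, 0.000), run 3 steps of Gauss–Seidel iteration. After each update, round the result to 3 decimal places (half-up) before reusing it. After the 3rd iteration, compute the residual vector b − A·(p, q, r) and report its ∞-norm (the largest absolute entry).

0.060

Iteration 1:
  p = (-10 - (1)·0.000 - (-1)·0.000) / (-5) = 2.000
  q = (-6 - (2)·2.000 - (-4)·0.000) / (10) = -1.000
  r = (-1 - (4)·2.000 - (3)·-1.000) / (8) = -0.750
Iteration 2:
  p = (-10 - (1)·-1.000 - (-1)·-0.750) / (-5) = 1.950
  q = (-6 - (2)·1.950 - (-4)·-0.750) / (10) = -1.290
  r = (-1 - (4)·1.950 - (3)·-1.290) / (8) = -0.616
Iteration 3:
  p = (-10 - (1)·-1.290 - (-1)·-0.616) / (-5) = 1.865
  q = (-6 - (2)·1.865 - (-4)·-0.616) / (10) = -1.219
  r = (-1 - (4)·1.865 - (3)·-1.219) / (8) = -0.600
Residual b − A·x = (-0.056, 0.060, -0.003); ∞-norm = 0.060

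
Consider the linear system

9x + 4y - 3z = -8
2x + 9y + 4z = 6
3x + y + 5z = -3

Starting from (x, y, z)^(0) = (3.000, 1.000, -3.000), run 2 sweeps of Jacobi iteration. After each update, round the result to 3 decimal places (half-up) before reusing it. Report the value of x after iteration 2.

-2.348

Iteration 1:
  x = (-8 - (4)·1.000 - (-3)·-3.000) / (9) = -2.333
  y = (6 - (2)·3.000 - (4)·-3.000) / (9) = 1.333
  z = (-3 - (3)·3.000 - (1)·1.000) / (5) = -2.600
Iteration 2:
  x = (-8 - (4)·1.333 - (-3)·-2.600) / (9) = -2.348
  y = (6 - (2)·-2.333 - (4)·-2.600) / (9) = 2.341
  z = (-3 - (3)·-2.333 - (1)·1.333) / (5) = 0.533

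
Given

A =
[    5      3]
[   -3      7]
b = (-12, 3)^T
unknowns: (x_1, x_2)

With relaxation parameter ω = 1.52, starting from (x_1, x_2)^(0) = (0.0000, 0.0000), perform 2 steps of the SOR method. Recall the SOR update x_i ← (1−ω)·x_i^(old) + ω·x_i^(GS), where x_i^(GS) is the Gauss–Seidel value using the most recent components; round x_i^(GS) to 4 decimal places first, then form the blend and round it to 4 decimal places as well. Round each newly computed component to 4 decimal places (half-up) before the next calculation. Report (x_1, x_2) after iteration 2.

Iteration 1:
  x_1: GS value = (-12 - (3)·0.0000) / (5) = -2.4000;  x_1 ← (1−ω)·0.0000 + ω·-2.4000 = -3.6480
  x_2: GS value = (3 - (-3)·-3.6480) / (7) = -1.1349;  x_2 ← (1−ω)·0.0000 + ω·-1.1349 = -1.7250
Iteration 2:
  x_1: GS value = (-12 - (3)·-1.7250) / (5) = -1.3650;  x_1 ← (1−ω)·-3.6480 + ω·-1.3650 = -0.1778
  x_2: GS value = (3 - (-3)·-0.1778) / (7) = 0.3524;  x_2 ← (1−ω)·-1.7250 + ω·0.3524 = 1.4326

(-0.1778, 1.4326)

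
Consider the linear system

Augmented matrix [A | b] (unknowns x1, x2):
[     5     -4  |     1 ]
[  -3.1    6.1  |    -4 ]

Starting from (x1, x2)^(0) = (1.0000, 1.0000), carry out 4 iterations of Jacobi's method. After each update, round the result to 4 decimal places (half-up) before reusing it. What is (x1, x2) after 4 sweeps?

Iteration 1:
  x1 = (1 - (-4)·1.0000) / (5) = 1.0000
  x2 = (-4 - (-3.1)·1.0000) / (6.1) = -0.1475
Iteration 2:
  x1 = (1 - (-4)·-0.1475) / (5) = 0.0820
  x2 = (-4 - (-3.1)·1.0000) / (6.1) = -0.1475
Iteration 3:
  x1 = (1 - (-4)·-0.1475) / (5) = 0.0820
  x2 = (-4 - (-3.1)·0.0820) / (6.1) = -0.6141
Iteration 4:
  x1 = (1 - (-4)·-0.6141) / (5) = -0.2913
  x2 = (-4 - (-3.1)·0.0820) / (6.1) = -0.6141

(-0.2913, -0.6141)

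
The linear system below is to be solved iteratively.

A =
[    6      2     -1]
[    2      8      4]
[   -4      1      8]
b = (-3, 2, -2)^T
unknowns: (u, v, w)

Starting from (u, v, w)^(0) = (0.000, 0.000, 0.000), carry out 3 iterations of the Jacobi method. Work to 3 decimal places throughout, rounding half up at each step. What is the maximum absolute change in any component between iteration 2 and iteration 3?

Iteration 1:
  u = (-3 - (2)·0.000 - (-1)·0.000) / (6) = -0.500
  v = (2 - (2)·0.000 - (4)·0.000) / (8) = 0.250
  w = (-2 - (-4)·0.000 - (1)·0.000) / (8) = -0.250
Iteration 2:
  u = (-3 - (2)·0.250 - (-1)·-0.250) / (6) = -0.625
  v = (2 - (2)·-0.500 - (4)·-0.250) / (8) = 0.500
  w = (-2 - (-4)·-0.500 - (1)·0.250) / (8) = -0.531
Iteration 3:
  u = (-3 - (2)·0.500 - (-1)·-0.531) / (6) = -0.755
  v = (2 - (2)·-0.625 - (4)·-0.531) / (8) = 0.672
  w = (-2 - (-4)·-0.625 - (1)·0.500) / (8) = -0.625
Change: (-0.130, 0.172, -0.094) → max |·| = 0.172

0.172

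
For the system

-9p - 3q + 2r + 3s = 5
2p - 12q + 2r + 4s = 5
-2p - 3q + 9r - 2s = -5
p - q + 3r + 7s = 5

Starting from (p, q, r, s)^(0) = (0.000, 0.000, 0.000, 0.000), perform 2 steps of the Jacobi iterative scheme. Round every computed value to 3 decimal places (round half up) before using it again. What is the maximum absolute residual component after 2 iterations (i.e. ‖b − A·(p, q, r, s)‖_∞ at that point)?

Iteration 1:
  p = (5 - (-3)·0.000 - (2)·0.000 - (3)·0.000) / (-9) = -0.556
  q = (5 - (2)·0.000 - (2)·0.000 - (4)·0.000) / (-12) = -0.417
  r = (-5 - (-2)·0.000 - (-3)·0.000 - (-2)·0.000) / (9) = -0.556
  s = (5 - (1)·0.000 - (-1)·0.000 - (3)·0.000) / (7) = 0.714
Iteration 2:
  p = (5 - (-3)·-0.417 - (2)·-0.556 - (3)·0.714) / (-9) = -0.302
  q = (5 - (2)·-0.556 - (2)·-0.556 - (4)·0.714) / (-12) = -0.364
  r = (-5 - (-2)·-0.556 - (-3)·-0.417 - (-2)·0.714) / (9) = -0.659
  s = (5 - (1)·-0.556 - (-1)·-0.417 - (3)·-0.556) / (7) = 0.972
Residual b − A·x = (-0.408, -1.334, 1.179, 0.111); ∞-norm = 1.334

1.334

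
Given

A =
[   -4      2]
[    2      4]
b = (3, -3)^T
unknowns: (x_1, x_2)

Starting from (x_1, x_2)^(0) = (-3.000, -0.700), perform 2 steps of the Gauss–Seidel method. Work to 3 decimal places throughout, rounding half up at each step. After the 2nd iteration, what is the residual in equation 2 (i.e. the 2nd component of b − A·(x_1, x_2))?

0.000

Iteration 1:
  x_1 = (3 - (2)·-0.700) / (-4) = -1.100
  x_2 = (-3 - (2)·-1.100) / (4) = -0.200
Iteration 2:
  x_1 = (3 - (2)·-0.200) / (-4) = -0.850
  x_2 = (-3 - (2)·-0.850) / (4) = -0.325
Residual b − A·x = (0.250, 0.000)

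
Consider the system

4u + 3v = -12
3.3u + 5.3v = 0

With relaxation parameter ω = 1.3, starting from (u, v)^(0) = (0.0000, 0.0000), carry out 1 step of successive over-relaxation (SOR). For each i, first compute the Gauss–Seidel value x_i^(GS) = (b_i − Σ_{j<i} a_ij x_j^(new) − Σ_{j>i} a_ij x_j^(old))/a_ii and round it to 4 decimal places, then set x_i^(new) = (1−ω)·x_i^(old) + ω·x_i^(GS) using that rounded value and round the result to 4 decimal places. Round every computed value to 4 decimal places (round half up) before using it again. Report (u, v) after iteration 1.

(-3.9000, 3.1568)

Iteration 1:
  u: GS value = (-12 - (3)·0.0000) / (4) = -3.0000;  u ← (1−ω)·0.0000 + ω·-3.0000 = -3.9000
  v: GS value = (0 - (3.3)·-3.9000) / (5.3) = 2.4283;  v ← (1−ω)·0.0000 + ω·2.4283 = 3.1568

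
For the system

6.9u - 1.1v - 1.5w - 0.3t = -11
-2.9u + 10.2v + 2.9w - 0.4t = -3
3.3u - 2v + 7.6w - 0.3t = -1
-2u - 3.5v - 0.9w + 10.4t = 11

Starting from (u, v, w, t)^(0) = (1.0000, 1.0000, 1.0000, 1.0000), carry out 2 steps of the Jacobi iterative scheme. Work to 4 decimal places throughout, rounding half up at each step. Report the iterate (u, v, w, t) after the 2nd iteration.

(-1.6193, -0.4874, 0.3771, 0.7234)

Iteration 1:
  u = (-11 - (-1.1)·1.0000 - (-1.5)·1.0000 - (-0.3)·1.0000) / (6.9) = -1.1739
  v = (-3 - (-2.9)·1.0000 - (2.9)·1.0000 - (-0.4)·1.0000) / (10.2) = -0.2549
  w = (-1 - (3.3)·1.0000 - (-2)·1.0000 - (-0.3)·1.0000) / (7.6) = -0.2632
  t = (11 - (-2)·1.0000 - (-3.5)·1.0000 - (-0.9)·1.0000) / (10.4) = 1.6731
Iteration 2:
  u = (-11 - (-1.1)·-0.2549 - (-1.5)·-0.2632 - (-0.3)·1.6731) / (6.9) = -1.6193
  v = (-3 - (-2.9)·-1.1739 - (2.9)·-0.2632 - (-0.4)·1.6731) / (10.2) = -0.4874
  w = (-1 - (3.3)·-1.1739 - (-2)·-0.2549 - (-0.3)·1.6731) / (7.6) = 0.3771
  t = (11 - (-2)·-1.1739 - (-3.5)·-0.2549 - (-0.9)·-0.2632) / (10.4) = 0.7234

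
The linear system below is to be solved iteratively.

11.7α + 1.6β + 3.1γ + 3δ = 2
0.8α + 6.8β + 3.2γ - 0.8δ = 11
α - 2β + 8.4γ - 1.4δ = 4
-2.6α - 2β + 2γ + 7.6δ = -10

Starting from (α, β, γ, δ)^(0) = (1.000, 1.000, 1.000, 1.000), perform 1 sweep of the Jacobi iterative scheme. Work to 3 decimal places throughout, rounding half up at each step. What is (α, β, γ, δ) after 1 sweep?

(-0.487, 1.147, 0.762, -0.974)

Iteration 1:
  α = (2 - (1.6)·1.000 - (3.1)·1.000 - (3)·1.000) / (11.7) = -0.487
  β = (11 - (0.8)·1.000 - (3.2)·1.000 - (-0.8)·1.000) / (6.8) = 1.147
  γ = (4 - (1)·1.000 - (-2)·1.000 - (-1.4)·1.000) / (8.4) = 0.762
  δ = (-10 - (-2.6)·1.000 - (-2)·1.000 - (2)·1.000) / (7.6) = -0.974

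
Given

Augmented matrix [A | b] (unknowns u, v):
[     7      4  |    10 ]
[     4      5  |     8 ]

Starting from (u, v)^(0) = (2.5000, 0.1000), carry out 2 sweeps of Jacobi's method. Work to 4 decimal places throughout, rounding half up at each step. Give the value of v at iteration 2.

0.5029

Iteration 1:
  u = (10 - (4)·0.1000) / (7) = 1.3714
  v = (8 - (4)·2.5000) / (5) = -0.4000
Iteration 2:
  u = (10 - (4)·-0.4000) / (7) = 1.6571
  v = (8 - (4)·1.3714) / (5) = 0.5029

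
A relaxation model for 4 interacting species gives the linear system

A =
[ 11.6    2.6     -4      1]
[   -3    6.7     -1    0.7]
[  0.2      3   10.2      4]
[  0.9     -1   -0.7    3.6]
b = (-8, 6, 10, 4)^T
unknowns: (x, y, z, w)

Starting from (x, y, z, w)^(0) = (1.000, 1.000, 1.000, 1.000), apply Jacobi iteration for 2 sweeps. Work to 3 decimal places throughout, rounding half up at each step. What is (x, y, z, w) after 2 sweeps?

(-1.021, 0.504, 0.062, 1.714)

Iteration 1:
  x = (-8 - (2.6)·1.000 - (-4)·1.000 - (1)·1.000) / (11.6) = -0.655
  y = (6 - (-3)·1.000 - (-1)·1.000 - (0.7)·1.000) / (6.7) = 1.388
  z = (10 - (0.2)·1.000 - (3)·1.000 - (4)·1.000) / (10.2) = 0.275
  w = (4 - (0.9)·1.000 - (-1)·1.000 - (-0.7)·1.000) / (3.6) = 1.333
Iteration 2:
  x = (-8 - (2.6)·1.388 - (-4)·0.275 - (1)·1.333) / (11.6) = -1.021
  y = (6 - (-3)·-0.655 - (-1)·0.275 - (0.7)·1.333) / (6.7) = 0.504
  z = (10 - (0.2)·-0.655 - (3)·1.388 - (4)·1.333) / (10.2) = 0.062
  w = (4 - (0.9)·-0.655 - (-1)·1.388 - (-0.7)·0.275) / (3.6) = 1.714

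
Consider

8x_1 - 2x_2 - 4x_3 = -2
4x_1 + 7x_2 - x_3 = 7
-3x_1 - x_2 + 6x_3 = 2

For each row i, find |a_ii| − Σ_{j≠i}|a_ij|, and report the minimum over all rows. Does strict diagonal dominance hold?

row 1: |8| − (2+4) = 2
row 2: |7| − (4+1) = 2
row 3: |6| − (3+1) = 2
minimum over rows = 2 → strictly diagonally dominant (convergence guaranteed)

2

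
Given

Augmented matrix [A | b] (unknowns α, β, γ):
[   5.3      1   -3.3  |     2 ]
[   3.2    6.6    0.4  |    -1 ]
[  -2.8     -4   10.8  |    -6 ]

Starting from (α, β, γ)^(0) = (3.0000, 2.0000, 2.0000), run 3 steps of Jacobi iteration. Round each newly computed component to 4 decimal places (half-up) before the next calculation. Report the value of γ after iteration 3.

Iteration 1:
  α = (2 - (1)·2.0000 - (-3.3)·2.0000) / (5.3) = 1.2453
  β = (-1 - (3.2)·3.0000 - (0.4)·2.0000) / (6.6) = -1.7273
  γ = (-6 - (-2.8)·3.0000 - (-4)·2.0000) / (10.8) = 0.9630
Iteration 2:
  α = (2 - (1)·-1.7273 - (-3.3)·0.9630) / (5.3) = 1.3029
  β = (-1 - (3.2)·1.2453 - (0.4)·0.9630) / (6.6) = -0.8137
  γ = (-6 - (-2.8)·1.2453 - (-4)·-1.7273) / (10.8) = -0.8724
Iteration 3:
  α = (2 - (1)·-0.8137 - (-3.3)·-0.8724) / (5.3) = -0.0123
  β = (-1 - (3.2)·1.3029 - (0.4)·-0.8724) / (6.6) = -0.7304
  γ = (-6 - (-2.8)·1.3029 - (-4)·-0.8137) / (10.8) = -0.5191

-0.5191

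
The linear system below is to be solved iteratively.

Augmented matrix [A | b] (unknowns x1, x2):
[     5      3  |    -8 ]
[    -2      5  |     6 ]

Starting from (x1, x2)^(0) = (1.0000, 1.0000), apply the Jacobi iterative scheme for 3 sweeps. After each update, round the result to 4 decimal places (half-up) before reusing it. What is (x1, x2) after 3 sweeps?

Iteration 1:
  x1 = (-8 - (3)·1.0000) / (5) = -2.2000
  x2 = (6 - (-2)·1.0000) / (5) = 1.6000
Iteration 2:
  x1 = (-8 - (3)·1.6000) / (5) = -2.5600
  x2 = (6 - (-2)·-2.2000) / (5) = 0.3200
Iteration 3:
  x1 = (-8 - (3)·0.3200) / (5) = -1.7920
  x2 = (6 - (-2)·-2.5600) / (5) = 0.1760

(-1.7920, 0.1760)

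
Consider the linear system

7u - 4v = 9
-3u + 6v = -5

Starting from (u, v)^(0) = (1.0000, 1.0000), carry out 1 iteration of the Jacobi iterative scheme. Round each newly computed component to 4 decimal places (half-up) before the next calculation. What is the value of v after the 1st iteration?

-0.3333

Iteration 1:
  u = (9 - (-4)·1.0000) / (7) = 1.8571
  v = (-5 - (-3)·1.0000) / (6) = -0.3333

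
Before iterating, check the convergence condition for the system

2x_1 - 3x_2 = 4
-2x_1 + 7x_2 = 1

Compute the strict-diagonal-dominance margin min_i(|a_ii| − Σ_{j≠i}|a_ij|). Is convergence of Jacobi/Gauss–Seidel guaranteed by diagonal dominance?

row 1: |2| − (3) = -1
row 2: |7| − (2) = 5
minimum over rows = -1 → not strictly diagonally dominant

-1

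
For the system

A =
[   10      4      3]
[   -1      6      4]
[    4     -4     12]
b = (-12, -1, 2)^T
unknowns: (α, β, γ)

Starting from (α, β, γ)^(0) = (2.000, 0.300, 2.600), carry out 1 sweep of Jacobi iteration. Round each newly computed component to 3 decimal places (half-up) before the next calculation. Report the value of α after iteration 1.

Iteration 1:
  α = (-12 - (4)·0.300 - (3)·2.600) / (10) = -2.100
  β = (-1 - (-1)·2.000 - (4)·2.600) / (6) = -1.567
  γ = (2 - (4)·2.000 - (-4)·0.300) / (12) = -0.400

-2.100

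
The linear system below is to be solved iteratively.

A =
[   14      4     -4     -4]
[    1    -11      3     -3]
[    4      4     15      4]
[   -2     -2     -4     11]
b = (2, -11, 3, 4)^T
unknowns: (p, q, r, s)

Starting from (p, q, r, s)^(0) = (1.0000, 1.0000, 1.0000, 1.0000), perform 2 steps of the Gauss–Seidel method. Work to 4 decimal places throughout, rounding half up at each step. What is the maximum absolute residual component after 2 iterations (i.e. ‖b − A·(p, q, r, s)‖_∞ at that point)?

2.6406

Iteration 1:
  p = (2 - (4)·1.0000 - (-4)·1.0000 - (-4)·1.0000) / (14) = 0.4286
  q = (-11 - (1)·0.4286 - (3)·1.0000 - (-3)·1.0000) / (-11) = 1.0390
  r = (3 - (4)·0.4286 - (4)·1.0390 - (4)·1.0000) / (15) = -0.4580
  s = (4 - (-2)·0.4286 - (-2)·1.0390 - (-4)·-0.4580) / (11) = 0.4639
Iteration 2:
  p = (2 - (4)·1.0390 - (-4)·-0.4580 - (-4)·0.4639) / (14) = -0.1523
  q = (-11 - (1)·-0.1523 - (3)·-0.4580 - (-3)·0.4639) / (-11) = 0.7347
  r = (3 - (4)·-0.1523 - (4)·0.7347 - (4)·0.4639) / (15) = -0.0790
  s = (4 - (-2)·-0.1523 - (-2)·0.7347 - (-4)·-0.0790) / (11) = 0.4408
Residual b − A·x = (2.6406, -1.2066, 0.0922, 0.0000); ∞-norm = 2.6406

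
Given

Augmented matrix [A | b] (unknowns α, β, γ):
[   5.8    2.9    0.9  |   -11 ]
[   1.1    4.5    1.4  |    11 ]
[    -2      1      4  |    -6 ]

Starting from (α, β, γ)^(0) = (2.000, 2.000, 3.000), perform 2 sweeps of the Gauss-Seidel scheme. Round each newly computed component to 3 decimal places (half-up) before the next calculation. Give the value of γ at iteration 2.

Iteration 1:
  α = (-11 - (2.9)·2.000 - (0.9)·3.000) / (5.8) = -3.362
  β = (11 - (1.1)·-3.362 - (1.4)·3.000) / (4.5) = 2.333
  γ = (-6 - (-2)·-3.362 - (1)·2.333) / (4) = -3.764
Iteration 2:
  α = (-11 - (2.9)·2.333 - (0.9)·-3.764) / (5.8) = -2.479
  β = (11 - (1.1)·-2.479 - (1.4)·-3.764) / (4.5) = 4.221
  γ = (-6 - (-2)·-2.479 - (1)·4.221) / (4) = -3.795

-3.795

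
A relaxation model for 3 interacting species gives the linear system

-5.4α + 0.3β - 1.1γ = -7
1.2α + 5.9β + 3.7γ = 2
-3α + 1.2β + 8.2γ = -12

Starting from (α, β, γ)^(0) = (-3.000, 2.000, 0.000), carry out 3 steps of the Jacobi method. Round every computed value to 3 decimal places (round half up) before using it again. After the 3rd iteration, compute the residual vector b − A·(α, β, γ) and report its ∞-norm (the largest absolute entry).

Iteration 1:
  α = (-7 - (0.3)·2.000 - (-1.1)·0.000) / (-5.4) = 1.407
  β = (2 - (1.2)·-3.000 - (3.7)·0.000) / (5.9) = 0.949
  γ = (-12 - (-3)·-3.000 - (1.2)·2.000) / (8.2) = -2.854
Iteration 2:
  α = (-7 - (0.3)·0.949 - (-1.1)·-2.854) / (-5.4) = 1.930
  β = (2 - (1.2)·1.407 - (3.7)·-2.854) / (5.9) = 1.843
  γ = (-12 - (-3)·1.407 - (1.2)·0.949) / (8.2) = -1.088
Iteration 3:
  α = (-7 - (0.3)·1.843 - (-1.1)·-1.088) / (-5.4) = 1.620
  β = (2 - (1.2)·1.930 - (3.7)·-1.088) / (5.9) = 0.629
  γ = (-12 - (-3)·1.930 - (1.2)·1.843) / (8.2) = -1.027
Residual b − A·x = (0.430, 0.145, 0.527); ∞-norm = 0.527

0.527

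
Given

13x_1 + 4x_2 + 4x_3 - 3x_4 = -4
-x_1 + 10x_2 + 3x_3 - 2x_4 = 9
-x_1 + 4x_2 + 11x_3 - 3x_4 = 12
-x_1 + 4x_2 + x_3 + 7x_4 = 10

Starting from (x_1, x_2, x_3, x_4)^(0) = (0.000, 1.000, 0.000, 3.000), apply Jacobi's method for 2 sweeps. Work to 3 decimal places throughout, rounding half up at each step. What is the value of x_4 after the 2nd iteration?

0.362

Iteration 1:
  x_1 = (-4 - (4)·1.000 - (4)·0.000 - (-3)·3.000) / (13) = 0.077
  x_2 = (9 - (-1)·0.000 - (3)·0.000 - (-2)·3.000) / (10) = 1.500
  x_3 = (12 - (-1)·0.000 - (4)·1.000 - (-3)·3.000) / (11) = 1.545
  x_4 = (10 - (-1)·0.000 - (4)·1.000 - (1)·0.000) / (7) = 0.857
Iteration 2:
  x_1 = (-4 - (4)·1.500 - (4)·1.545 - (-3)·0.857) / (13) = -1.047
  x_2 = (9 - (-1)·0.077 - (3)·1.545 - (-2)·0.857) / (10) = 0.616
  x_3 = (12 - (-1)·0.077 - (4)·1.500 - (-3)·0.857) / (11) = 0.786
  x_4 = (10 - (-1)·0.077 - (4)·1.500 - (1)·1.545) / (7) = 0.362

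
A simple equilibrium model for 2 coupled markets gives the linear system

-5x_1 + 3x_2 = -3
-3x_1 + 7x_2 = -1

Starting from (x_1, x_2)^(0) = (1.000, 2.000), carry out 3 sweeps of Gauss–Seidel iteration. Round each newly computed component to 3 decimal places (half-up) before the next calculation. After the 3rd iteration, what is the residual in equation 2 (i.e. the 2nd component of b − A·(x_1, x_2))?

0.003

Iteration 1:
  x_1 = (-3 - (3)·2.000) / (-5) = 1.800
  x_2 = (-1 - (-3)·1.800) / (7) = 0.629
Iteration 2:
  x_1 = (-3 - (3)·0.629) / (-5) = 0.977
  x_2 = (-1 - (-3)·0.977) / (7) = 0.276
Iteration 3:
  x_1 = (-3 - (3)·0.276) / (-5) = 0.766
  x_2 = (-1 - (-3)·0.766) / (7) = 0.185
Residual b − A·x = (0.275, 0.003)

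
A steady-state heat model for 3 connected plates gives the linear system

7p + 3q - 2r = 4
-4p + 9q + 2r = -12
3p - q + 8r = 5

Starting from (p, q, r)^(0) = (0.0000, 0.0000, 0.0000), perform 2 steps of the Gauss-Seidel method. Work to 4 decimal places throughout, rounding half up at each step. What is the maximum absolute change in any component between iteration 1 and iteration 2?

0.5414

Iteration 1:
  p = (4 - (3)·0.0000 - (-2)·0.0000) / (7) = 0.5714
  q = (-12 - (-4)·0.5714 - (2)·0.0000) / (9) = -1.0794
  r = (5 - (3)·0.5714 - (-1)·-1.0794) / (8) = 0.2758
Iteration 2:
  p = (4 - (3)·-1.0794 - (-2)·0.2758) / (7) = 1.1128
  q = (-12 - (-4)·1.1128 - (2)·0.2758) / (9) = -0.9000
  r = (5 - (3)·1.1128 - (-1)·-0.9000) / (8) = 0.0952
Change: (0.5414, 0.1794, -0.1806) → max |·| = 0.5414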